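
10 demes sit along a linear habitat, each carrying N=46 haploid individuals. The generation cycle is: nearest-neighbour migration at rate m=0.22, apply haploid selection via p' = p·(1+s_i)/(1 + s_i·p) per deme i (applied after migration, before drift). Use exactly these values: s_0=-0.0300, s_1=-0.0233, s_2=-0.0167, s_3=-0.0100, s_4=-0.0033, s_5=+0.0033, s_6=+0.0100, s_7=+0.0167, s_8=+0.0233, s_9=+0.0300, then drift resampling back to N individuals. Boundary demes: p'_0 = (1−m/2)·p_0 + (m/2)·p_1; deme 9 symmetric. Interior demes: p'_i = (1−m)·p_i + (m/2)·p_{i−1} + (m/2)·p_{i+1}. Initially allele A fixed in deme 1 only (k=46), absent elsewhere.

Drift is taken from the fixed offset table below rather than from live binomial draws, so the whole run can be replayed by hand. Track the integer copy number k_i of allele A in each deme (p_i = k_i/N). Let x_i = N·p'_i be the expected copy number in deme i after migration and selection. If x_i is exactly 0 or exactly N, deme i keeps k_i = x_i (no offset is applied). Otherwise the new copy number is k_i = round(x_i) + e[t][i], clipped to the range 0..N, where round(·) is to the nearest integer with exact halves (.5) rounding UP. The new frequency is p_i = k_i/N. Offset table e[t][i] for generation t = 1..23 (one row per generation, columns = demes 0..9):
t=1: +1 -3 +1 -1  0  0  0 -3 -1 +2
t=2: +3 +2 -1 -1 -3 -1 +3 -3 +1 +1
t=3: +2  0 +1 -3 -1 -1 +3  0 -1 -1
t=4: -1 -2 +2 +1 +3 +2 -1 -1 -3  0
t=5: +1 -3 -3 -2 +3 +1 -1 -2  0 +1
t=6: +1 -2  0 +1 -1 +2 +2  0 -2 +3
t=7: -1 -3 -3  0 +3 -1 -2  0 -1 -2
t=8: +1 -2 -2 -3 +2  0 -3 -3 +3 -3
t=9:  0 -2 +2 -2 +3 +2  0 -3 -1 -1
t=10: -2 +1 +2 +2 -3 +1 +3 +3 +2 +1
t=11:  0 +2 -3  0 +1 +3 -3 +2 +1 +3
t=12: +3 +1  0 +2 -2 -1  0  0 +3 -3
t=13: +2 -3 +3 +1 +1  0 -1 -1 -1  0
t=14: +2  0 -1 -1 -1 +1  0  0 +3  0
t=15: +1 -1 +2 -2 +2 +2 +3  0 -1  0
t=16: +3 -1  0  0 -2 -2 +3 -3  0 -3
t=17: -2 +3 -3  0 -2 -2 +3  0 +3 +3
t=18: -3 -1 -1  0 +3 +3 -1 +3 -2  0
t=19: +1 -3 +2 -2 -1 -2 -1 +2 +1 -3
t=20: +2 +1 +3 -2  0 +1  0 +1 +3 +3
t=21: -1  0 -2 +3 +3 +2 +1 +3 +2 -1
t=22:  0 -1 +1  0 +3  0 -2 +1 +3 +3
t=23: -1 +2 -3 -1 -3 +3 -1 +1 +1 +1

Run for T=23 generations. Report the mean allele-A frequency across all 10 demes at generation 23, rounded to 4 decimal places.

0.1674

t=0: k=[0 46 0 0 0 0 0 0 0 0]
t=1: x=[4.9245 35.6927 4.9847 0.0000 0.0000 0.0000 0.0000 0.0000 0.0000 0.0000] k=[6 33 6 0 0 0 0 0 0 0]
t=2: x=[8.7521 26.7968 8.1959 0.6535 0.0000 0.0000 0.0000 0.0000 0.0000 0.0000] k=[12 29 7 0 0 0 0 0 0 0]
t=3: x=[13.5767 24.4402 8.5323 0.7624 0.0000 0.0000 0.0000 0.0000 0.0000 0.0000] k=[16 24 10 0 0 0 0 0 0 0]
t=4: x=[16.5559 21.3101 10.3047 1.0893 0.0000 0.0000 0.0000 0.0000 0.0000 0.0000] k=[16 19 12 2 0 0 0 0 0 0]
t=5: x=[16.0106 17.6429 11.5239 2.8530 0.2193 0.0000 0.0000 0.0000 0.0000 0.0000] k=[17 15 9 1 3 0 0 0 0 0]
t=6: x=[16.4567 14.3264 8.6610 2.0799 2.4423 0.3311 0.0000 0.0000 0.0000 0.0000] k=[17 12 9 3 1 2 0 0 0 0]
t=7: x=[16.1295 12.0096 8.5521 3.4081 1.3257 1.6753 0.2222 0.0000 0.0000 0.0000] k=[15 9 6 3 4 1 0 0 0 0]
t=8: x=[14.0411 9.1559 5.9127 3.4081 3.5492 1.2239 0.1111 0.0000 0.0000 0.0000] k=[15 7 4 0 6 1 0 0 0 0]
t=9: x=[13.8237 7.4024 3.8304 1.0893 4.7758 1.4446 0.1111 0.0000 0.0000 0.0000] k=[14 5 6 0 8 3 0 0 0 0]
t=10: x=[12.7277 5.9763 5.1524 1.5251 6.5514 3.2299 0.3333 0.0000 0.0000 0.0000] k=[11 7 7 4 4 4 3 0 0 0]
t=11: x=[10.3142 7.2941 6.5745 4.2907 3.9879 3.9017 2.8061 0.3355 0.0000 0.0000] k=[10 9 4 4 5 7 0 2 0 0]
t=12: x=[9.6556 8.3970 4.4814 4.0725 5.0950 6.0272 0.9997 1.5852 0.2251 0.0000] k=[13 9 4 6 3 5 1 2 3 0]
t=13: x=[12.2838 8.7221 4.6985 5.4019 3.5392 4.3530 1.5650 2.0319 2.6163 0.3398] k=[14 6 8 6 5 4 1 1 2 0]
t=14: x=[12.8362 6.9596 7.4542 6.0569 4.9853 3.7914 1.3429 1.1281 1.7075 0.2266] k=[15 7 6 5 4 5 1 1 5 0]
t=15: x=[13.8237 7.6189 5.9127 4.9554 4.2073 4.4633 1.4539 1.4633 4.0951 0.5663] k=[15 7 8 3 6 6 4 1 3 1]
t=16: x=[13.8237 7.8355 7.2367 3.8444 5.6536 5.7967 3.9256 1.5750 2.6163 1.2556] k=[17 7 7 4 4 4 7 0 3 0]
t=17: x=[15.5846 7.9439 6.5745 4.2907 3.9879 4.3429 5.9514 1.1179 2.3917 0.3398] k=[14 11 4 4 2 2 9 1 5 3]
t=18: x=[13.3792 10.3694 4.6985 3.7453 2.2130 2.7786 7.4117 2.3568 4.4314 3.3096] k=[10 9 4 4 5 6 6 5 2 3]
t=19: x=[9.6556 8.3970 4.4814 4.0725 4.9853 5.9069 5.9413 4.8514 2.4938 2.9711] k=[11 5 6 2 4 4 5 7 3 0]
t=20: x=[10.0979 5.6521 5.3696 2.6349 3.7685 4.1223 5.1554 6.4311 3.1775 0.3398] k=[12 7 8 1 4 5 5 7 6 3]
t=21: x=[11.1901 7.5107 7.0192 2.0799 3.7685 4.9044 5.2662 6.7650 5.8974 3.4225] k=[10 8 5 5 7 7 6 10 8 2]
t=22: x=[9.5475 7.7371 5.2512 5.1737 6.7609 6.9093 6.6061 9.4639 7.7066 2.7351] k=[10 7 6 5 10 7 5 10 11 6]
t=23: x=[9.4394 7.0777 5.9127 5.6103 9.0959 7.1298 5.8204 9.6860 10.5258 6.7178] k=[8 9 3 5 6 10 5 11 12 8]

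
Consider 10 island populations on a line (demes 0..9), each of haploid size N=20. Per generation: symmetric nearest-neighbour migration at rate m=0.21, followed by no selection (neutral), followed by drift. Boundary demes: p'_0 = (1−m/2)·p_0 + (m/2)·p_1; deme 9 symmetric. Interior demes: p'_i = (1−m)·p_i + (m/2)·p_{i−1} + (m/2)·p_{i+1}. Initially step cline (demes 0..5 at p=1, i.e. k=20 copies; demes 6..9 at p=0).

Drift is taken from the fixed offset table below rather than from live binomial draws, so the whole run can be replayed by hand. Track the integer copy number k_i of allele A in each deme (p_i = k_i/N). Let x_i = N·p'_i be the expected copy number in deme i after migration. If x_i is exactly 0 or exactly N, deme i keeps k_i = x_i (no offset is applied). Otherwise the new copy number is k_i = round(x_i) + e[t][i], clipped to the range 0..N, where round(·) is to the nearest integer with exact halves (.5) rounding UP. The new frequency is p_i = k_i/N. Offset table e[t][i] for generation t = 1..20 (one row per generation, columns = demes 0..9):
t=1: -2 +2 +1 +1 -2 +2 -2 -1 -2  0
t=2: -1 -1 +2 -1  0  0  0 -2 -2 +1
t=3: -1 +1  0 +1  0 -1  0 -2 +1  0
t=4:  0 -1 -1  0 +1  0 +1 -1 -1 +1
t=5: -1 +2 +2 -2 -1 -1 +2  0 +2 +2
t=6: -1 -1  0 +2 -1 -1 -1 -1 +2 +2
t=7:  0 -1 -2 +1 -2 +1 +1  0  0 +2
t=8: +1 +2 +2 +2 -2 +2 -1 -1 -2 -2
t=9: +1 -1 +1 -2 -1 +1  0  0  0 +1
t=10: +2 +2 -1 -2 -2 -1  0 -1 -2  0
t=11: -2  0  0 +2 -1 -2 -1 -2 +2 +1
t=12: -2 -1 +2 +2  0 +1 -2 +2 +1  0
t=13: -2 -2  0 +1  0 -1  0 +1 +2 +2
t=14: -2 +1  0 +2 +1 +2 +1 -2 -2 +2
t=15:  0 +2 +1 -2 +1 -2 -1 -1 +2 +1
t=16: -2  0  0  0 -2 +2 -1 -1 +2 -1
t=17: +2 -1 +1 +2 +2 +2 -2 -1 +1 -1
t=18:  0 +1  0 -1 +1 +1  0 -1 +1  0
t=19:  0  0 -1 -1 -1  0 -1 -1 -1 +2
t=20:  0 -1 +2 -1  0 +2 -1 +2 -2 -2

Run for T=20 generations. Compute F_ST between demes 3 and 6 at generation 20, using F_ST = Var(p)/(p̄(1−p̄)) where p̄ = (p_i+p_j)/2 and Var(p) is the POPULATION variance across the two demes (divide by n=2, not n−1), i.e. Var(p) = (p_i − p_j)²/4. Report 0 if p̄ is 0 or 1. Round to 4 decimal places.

0.3600

t=0: k=[20 20 20 20 20 20 0 0 0 0]
t=1: x=[20.0000 20.0000 20.0000 20.0000 20.0000 17.9000 2.1000 0.0000 0.0000 0.0000] k=[20 20 20 20 20 20 0 0 0 0]
t=2: x=[20.0000 20.0000 20.0000 20.0000 20.0000 17.9000 2.1000 0.0000 0.0000 0.0000] k=[20 20 20 20 20 18 2 0 0 0]
t=3: x=[20.0000 20.0000 20.0000 20.0000 19.7900 16.5300 3.4700 0.2100 0.0000 0.0000] k=[20 20 20 20 20 16 3 0 0 0]
t=4: x=[20.0000 20.0000 20.0000 20.0000 19.5800 15.0550 4.0500 0.3150 0.0000 0.0000] k=[20 20 20 20 20 15 5 0 0 0]
t=5: x=[20.0000 20.0000 20.0000 20.0000 19.4750 14.4750 5.5250 0.5250 0.0000 0.0000] k=[20 20 20 20 18 13 8 1 0 0]
t=6: x=[20.0000 20.0000 20.0000 19.7900 17.6850 13.0000 7.7900 1.6300 0.1050 0.0000] k=[20 20 20 20 17 12 7 1 2 0]
t=7: x=[20.0000 20.0000 20.0000 19.6850 16.7900 12.0000 6.8950 1.7350 1.6850 0.2100] k=[20 20 20 20 15 13 8 2 2 2]
t=8: x=[20.0000 20.0000 20.0000 19.4750 15.3150 12.6850 7.8950 2.6300 2.0000 2.0000] k=[20 20 20 20 13 15 7 2 0 0]
t=9: x=[20.0000 20.0000 20.0000 19.2650 13.9450 13.9500 7.3150 2.3150 0.2100 0.0000] k=[20 20 20 17 13 15 7 2 0 0]
t=10: x=[20.0000 20.0000 19.6850 16.8950 13.6300 13.9500 7.3150 2.3150 0.2100 0.0000] k=[20 20 19 15 12 13 7 1 0 0]
t=11: x=[20.0000 19.8950 18.6850 15.1050 12.4200 12.2650 7.0000 1.5250 0.1050 0.0000] k=[20 20 19 17 11 10 6 0 2 0]
t=12: x=[20.0000 19.8950 18.8950 16.5800 11.5250 9.6850 5.7900 0.8400 1.5800 0.2100] k=[20 19 20 19 12 11 4 3 3 0]
t=13: x=[19.8950 19.2100 19.7900 18.3700 12.6300 10.3700 4.6300 3.1050 2.6850 0.3150] k=[18 17 20 19 13 9 5 4 5 2]
t=14: x=[17.8950 17.4200 19.5800 18.4750 13.2100 9.0000 5.3150 4.2100 4.5800 2.3150] k=[16 18 20 20 14 11 6 2 3 4]
t=15: x=[16.2100 18.0000 19.7900 19.3700 14.3150 10.7900 6.1050 2.5250 3.0000 3.8950] k=[16 20 20 17 15 9 5 2 5 5]
t=16: x=[16.4200 19.5800 19.6850 17.1050 14.5800 9.2100 5.1050 2.6300 4.6850 5.0000] k=[14 20 20 17 13 11 4 2 7 4]
t=17: x=[14.6300 19.3700 19.6850 16.8950 13.2100 10.4750 4.5250 2.7350 6.1600 4.3150] k=[17 18 20 19 15 12 3 2 7 3]
t=18: x=[17.1050 18.1050 19.6850 18.6850 15.1050 11.3700 3.8400 2.6300 6.0550 3.4200] k=[17 19 20 18 16 12 4 2 7 3]
t=19: x=[17.2100 18.8950 19.6850 18.0000 15.7900 11.5800 4.6300 2.7350 6.0550 3.4200] k=[17 19 19 17 15 12 4 2 5 5]
t=20: x=[17.2100 18.7900 18.7900 17.0000 14.8950 11.4750 4.6300 2.5250 4.6850 5.0000] k=[17 18 20 16 15 13 4 5 3 3]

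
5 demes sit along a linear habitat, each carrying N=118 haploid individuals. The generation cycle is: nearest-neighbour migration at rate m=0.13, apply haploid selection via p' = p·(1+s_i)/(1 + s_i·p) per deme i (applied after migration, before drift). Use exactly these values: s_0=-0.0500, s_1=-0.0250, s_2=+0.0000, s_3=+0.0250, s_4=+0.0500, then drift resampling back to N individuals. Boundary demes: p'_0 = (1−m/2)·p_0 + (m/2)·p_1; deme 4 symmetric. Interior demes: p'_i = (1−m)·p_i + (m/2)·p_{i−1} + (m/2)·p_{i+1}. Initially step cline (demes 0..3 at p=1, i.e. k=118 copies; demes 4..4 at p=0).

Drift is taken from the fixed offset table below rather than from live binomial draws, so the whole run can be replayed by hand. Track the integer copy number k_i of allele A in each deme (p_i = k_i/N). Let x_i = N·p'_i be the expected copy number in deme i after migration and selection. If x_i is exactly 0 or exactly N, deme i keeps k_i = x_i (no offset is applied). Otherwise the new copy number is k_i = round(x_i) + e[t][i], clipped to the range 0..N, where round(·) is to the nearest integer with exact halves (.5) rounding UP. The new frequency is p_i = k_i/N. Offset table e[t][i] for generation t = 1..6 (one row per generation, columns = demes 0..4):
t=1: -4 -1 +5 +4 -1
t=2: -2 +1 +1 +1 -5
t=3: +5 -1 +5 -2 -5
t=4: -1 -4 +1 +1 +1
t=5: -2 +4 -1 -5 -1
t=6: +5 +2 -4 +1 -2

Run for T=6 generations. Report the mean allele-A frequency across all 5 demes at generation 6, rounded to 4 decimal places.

0.7847

t=0: k=[118 118 118 118 0]
t=1: x=[118.0000 118.0000 118.0000 110.5052 8.0274] k=[118 118 118 115 7]
t=2: x=[118.0000 118.0000 117.8050 108.3951 14.6341] k=[118 118 118 109 10]
t=3: x=[118.0000 118.0000 117.4150 103.4676 17.1374] k=[118 118 118 101 12]
t=4: x=[118.0000 118.0000 116.8950 96.7536 18.5346] k=[118 118 118 98 20]
t=5: x=[118.0000 118.0000 116.7000 94.6953 26.0468] k=[118 118 116 90 25]
t=6: x=[118.0000 117.8667 114.4400 88.0205 30.3109] k=[118 118 110 89 28]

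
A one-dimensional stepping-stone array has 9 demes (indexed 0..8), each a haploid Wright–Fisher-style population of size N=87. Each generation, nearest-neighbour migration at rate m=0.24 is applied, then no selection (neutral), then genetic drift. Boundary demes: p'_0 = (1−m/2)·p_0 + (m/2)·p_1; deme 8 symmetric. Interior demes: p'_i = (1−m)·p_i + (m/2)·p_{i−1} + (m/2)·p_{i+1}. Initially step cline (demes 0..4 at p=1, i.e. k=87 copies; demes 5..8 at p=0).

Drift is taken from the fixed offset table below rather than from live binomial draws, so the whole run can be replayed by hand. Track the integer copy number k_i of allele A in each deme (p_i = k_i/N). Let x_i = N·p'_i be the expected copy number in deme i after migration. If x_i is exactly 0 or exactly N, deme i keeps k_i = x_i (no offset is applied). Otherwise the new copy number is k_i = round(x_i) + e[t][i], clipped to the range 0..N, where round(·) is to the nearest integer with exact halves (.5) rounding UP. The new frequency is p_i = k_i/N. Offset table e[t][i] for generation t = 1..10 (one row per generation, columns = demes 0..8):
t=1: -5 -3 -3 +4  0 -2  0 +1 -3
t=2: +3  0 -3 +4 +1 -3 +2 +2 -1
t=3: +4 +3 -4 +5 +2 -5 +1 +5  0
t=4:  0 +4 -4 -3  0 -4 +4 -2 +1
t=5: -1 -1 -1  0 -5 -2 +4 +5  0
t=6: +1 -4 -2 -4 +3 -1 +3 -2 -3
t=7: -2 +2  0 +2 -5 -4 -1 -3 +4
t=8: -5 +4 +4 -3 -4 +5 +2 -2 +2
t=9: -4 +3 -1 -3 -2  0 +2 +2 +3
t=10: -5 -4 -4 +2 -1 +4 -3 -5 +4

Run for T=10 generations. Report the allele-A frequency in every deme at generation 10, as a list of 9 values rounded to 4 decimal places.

t=0: k=[87 87 87 87 87 0 0 0 0]
t=1: x=[87.0000 87.0000 87.0000 87.0000 76.5600 10.4400 0.0000 0.0000 0.0000] k=[87 87 87 87 77 8 0 0 0]
t=2: x=[87.0000 87.0000 87.0000 85.8000 69.9200 15.3200 0.9600 0.0000 0.0000] k=[87 87 87 87 71 12 3 0 0]
t=3: x=[87.0000 87.0000 87.0000 85.0800 65.8400 18.0000 3.7200 0.3600 0.0000] k=[87 87 87 87 68 13 5 5 0]
t=4: x=[87.0000 87.0000 87.0000 84.7200 63.6800 18.6400 5.9600 4.4000 0.6000] k=[87 87 87 82 64 15 10 2 2]
t=5: x=[87.0000 87.0000 86.4000 80.4400 60.2800 20.2800 9.6400 2.9600 2.0000] k=[87 87 85 80 55 18 14 8 2]
t=6: x=[87.0000 86.7600 84.6400 77.6000 53.5600 21.9600 13.7600 8.0000 2.7200] k=[87 83 83 74 57 21 17 6 0]
t=7: x=[86.5200 83.4800 81.9200 73.0400 54.7200 24.8400 16.1600 6.6000 0.7200] k=[85 85 82 75 50 21 15 4 5]
t=8: x=[85.0000 84.6400 81.5200 72.8400 49.5200 23.7600 14.4000 5.4400 4.8800] k=[80 87 86 70 46 29 16 3 7]
t=9: x=[80.8400 86.0400 84.2000 69.0400 46.8400 29.4800 16.0000 5.0400 6.5200] k=[77 87 83 66 45 29 18 7 10]
t=10: x=[78.2000 85.3200 81.4400 65.5200 45.6000 29.6000 18.0000 8.6800 9.6400] k=[73 81 77 68 45 34 15 4 14]

[0.8391, 0.9310, 0.8851, 0.7816, 0.5172, 0.3908, 0.1724, 0.0460, 0.1609]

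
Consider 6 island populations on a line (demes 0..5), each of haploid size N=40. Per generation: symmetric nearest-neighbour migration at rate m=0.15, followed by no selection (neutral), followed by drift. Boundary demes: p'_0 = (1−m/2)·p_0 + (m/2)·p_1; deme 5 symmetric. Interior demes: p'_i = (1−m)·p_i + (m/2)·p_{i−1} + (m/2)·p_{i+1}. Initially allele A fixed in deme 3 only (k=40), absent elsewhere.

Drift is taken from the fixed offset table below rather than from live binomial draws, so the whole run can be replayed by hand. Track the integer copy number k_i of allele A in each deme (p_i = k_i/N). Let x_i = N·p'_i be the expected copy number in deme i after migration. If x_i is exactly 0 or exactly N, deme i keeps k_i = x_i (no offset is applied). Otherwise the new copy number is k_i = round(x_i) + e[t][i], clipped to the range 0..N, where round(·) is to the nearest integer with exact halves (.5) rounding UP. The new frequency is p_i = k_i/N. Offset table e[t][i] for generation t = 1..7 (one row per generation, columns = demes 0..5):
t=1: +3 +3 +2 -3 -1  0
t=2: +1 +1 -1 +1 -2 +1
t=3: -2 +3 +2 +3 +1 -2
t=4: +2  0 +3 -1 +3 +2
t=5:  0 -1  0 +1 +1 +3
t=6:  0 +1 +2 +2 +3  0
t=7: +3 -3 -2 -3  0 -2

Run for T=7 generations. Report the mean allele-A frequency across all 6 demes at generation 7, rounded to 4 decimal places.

t=0: k=[0 0 0 40 0 0]
t=1: x=[0.0000 0.0000 3.0000 34.0000 3.0000 0.0000] k=[0 0 5 31 2 0]
t=2: x=[0.0000 0.3750 6.5750 26.8750 4.0250 0.1500] k=[0 1 6 28 2 1]
t=3: x=[0.0750 1.3000 7.2750 24.4000 3.8750 1.0750] k=[0 4 9 27 5 0]
t=4: x=[0.3000 4.0750 9.9750 24.0000 6.2750 0.3750] k=[2 4 13 23 9 2]
t=5: x=[2.1500 4.5250 13.0750 21.2000 9.5250 2.5250] k=[2 4 13 22 11 6]
t=6: x=[2.1500 4.5250 13.0000 20.5000 11.4500 6.3750] k=[2 6 15 23 14 6]
t=7: x=[2.3000 6.3750 14.9250 21.7250 14.0750 6.6000] k=[5 3 13 19 14 5]

0.2458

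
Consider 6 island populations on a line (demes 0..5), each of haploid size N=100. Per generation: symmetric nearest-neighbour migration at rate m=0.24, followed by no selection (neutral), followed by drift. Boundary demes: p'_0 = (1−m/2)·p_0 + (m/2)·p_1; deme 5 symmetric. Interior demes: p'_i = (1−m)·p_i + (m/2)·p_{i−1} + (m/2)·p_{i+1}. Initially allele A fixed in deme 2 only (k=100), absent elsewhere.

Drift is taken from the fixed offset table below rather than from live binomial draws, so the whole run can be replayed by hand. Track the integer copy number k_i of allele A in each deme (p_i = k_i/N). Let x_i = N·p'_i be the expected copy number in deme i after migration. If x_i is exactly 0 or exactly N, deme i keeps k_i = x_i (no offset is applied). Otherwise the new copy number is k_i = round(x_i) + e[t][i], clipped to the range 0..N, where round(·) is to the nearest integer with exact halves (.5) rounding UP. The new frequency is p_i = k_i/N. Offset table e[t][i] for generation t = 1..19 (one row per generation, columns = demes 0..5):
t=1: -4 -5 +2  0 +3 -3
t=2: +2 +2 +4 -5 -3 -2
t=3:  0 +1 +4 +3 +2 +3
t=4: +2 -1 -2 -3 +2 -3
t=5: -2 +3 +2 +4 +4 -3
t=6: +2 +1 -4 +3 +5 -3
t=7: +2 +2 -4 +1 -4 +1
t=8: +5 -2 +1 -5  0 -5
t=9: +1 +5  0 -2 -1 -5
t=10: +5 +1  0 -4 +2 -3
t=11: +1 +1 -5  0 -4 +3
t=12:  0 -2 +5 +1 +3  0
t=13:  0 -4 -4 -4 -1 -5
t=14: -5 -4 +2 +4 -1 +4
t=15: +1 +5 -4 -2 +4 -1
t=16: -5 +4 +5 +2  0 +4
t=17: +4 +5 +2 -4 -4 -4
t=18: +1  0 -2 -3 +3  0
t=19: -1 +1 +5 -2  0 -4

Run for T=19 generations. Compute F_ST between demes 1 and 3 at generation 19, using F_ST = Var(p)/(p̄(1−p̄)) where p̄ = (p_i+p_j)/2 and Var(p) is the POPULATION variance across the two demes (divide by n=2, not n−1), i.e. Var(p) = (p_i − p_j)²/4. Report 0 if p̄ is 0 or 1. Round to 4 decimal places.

0.0603

t=0: k=[0 0 100 0 0 0]
t=1: x=[0.0000 12.0000 76.0000 12.0000 0.0000 0.0000] k=[0 7 78 12 0 0]
t=2: x=[0.8400 14.6800 61.5600 18.4800 1.4400 0.0000] k=[3 17 66 13 0 0]
t=3: x=[4.6800 21.2000 53.7600 17.8000 1.5600 0.0000] k=[5 22 58 21 4 0]
t=4: x=[7.0400 24.2800 49.2400 23.4000 5.5600 0.4800] k=[9 23 47 20 8 0]
t=5: x=[10.6800 24.2000 40.8800 21.8000 8.4800 0.9600] k=[9 27 43 26 12 0]
t=6: x=[11.1600 26.7600 39.0400 26.3600 12.2400 1.4400] k=[13 28 35 29 17 0]
t=7: x=[14.8000 27.0400 33.4400 28.2800 16.4000 2.0400] k=[17 29 29 29 12 3]
t=8: x=[18.4400 27.5600 29.0000 26.9600 12.9600 4.0800] k=[23 26 30 22 13 0]
t=9: x=[23.3600 26.1200 28.5600 21.8800 12.5200 1.5600] k=[24 31 29 20 12 0]
t=10: x=[24.8400 29.9200 28.1600 20.1200 11.5200 1.4400] k=[30 31 28 16 14 0]
t=11: x=[30.1200 30.5200 26.9200 17.2000 12.5600 1.6800] k=[31 32 22 17 9 5]
t=12: x=[31.1200 30.6800 22.6000 16.6400 9.4800 5.4800] k=[31 29 28 18 12 5]
t=13: x=[30.7600 29.1200 26.9200 18.4800 11.8800 5.8400] k=[31 25 23 14 11 1]
t=14: x=[30.2800 25.4800 22.1600 14.7200 10.1600 2.2000] k=[25 21 24 19 9 6]
t=15: x=[24.5200 21.8400 23.0400 18.4000 9.8400 6.3600] k=[26 27 19 16 14 5]
t=16: x=[26.1200 25.9200 19.6000 16.1200 13.1600 6.0800] k=[21 30 25 18 13 10]
t=17: x=[22.0800 28.3200 24.7600 18.2400 13.2400 10.3600] k=[26 33 27 14 9 6]
t=18: x=[26.8400 31.4400 26.1600 14.9600 9.2400 6.3600] k=[28 31 24 12 12 6]
t=19: x=[28.3600 29.8000 23.4000 13.4400 11.2800 6.7200] k=[27 31 28 11 11 3]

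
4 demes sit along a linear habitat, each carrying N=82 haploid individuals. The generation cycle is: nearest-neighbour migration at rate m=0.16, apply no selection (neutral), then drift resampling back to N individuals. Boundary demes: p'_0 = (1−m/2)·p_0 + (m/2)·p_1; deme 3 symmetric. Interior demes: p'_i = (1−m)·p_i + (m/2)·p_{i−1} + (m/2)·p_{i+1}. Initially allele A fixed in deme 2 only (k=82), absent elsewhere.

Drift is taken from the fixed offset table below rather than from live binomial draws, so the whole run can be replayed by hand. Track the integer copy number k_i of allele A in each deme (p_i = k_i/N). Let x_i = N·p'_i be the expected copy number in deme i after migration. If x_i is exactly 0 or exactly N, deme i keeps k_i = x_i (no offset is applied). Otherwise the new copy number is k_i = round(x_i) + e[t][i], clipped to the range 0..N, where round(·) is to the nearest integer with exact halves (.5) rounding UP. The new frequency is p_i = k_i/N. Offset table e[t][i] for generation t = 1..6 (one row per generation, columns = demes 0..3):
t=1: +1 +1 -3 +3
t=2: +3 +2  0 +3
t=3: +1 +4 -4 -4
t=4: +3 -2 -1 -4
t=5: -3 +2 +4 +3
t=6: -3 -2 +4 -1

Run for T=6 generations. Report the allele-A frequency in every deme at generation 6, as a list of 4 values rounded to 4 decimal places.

t=0: k=[0 0 82 0]
t=1: x=[0.0000 6.5600 68.8800 6.5600] k=[0 8 66 10]
t=2: x=[0.6400 12.0000 56.8800 14.4800] k=[4 14 57 17]
t=3: x=[4.8000 16.6400 50.3600 20.2000] k=[6 21 46 16]
t=4: x=[7.2000 21.8000 41.6000 18.4000] k=[10 20 41 14]
t=5: x=[10.8000 20.8800 37.1600 16.1600] k=[8 23 41 19]
t=6: x=[9.2000 23.2400 37.8000 20.7600] k=[6 21 42 20]

[0.0732, 0.2561, 0.5122, 0.2439]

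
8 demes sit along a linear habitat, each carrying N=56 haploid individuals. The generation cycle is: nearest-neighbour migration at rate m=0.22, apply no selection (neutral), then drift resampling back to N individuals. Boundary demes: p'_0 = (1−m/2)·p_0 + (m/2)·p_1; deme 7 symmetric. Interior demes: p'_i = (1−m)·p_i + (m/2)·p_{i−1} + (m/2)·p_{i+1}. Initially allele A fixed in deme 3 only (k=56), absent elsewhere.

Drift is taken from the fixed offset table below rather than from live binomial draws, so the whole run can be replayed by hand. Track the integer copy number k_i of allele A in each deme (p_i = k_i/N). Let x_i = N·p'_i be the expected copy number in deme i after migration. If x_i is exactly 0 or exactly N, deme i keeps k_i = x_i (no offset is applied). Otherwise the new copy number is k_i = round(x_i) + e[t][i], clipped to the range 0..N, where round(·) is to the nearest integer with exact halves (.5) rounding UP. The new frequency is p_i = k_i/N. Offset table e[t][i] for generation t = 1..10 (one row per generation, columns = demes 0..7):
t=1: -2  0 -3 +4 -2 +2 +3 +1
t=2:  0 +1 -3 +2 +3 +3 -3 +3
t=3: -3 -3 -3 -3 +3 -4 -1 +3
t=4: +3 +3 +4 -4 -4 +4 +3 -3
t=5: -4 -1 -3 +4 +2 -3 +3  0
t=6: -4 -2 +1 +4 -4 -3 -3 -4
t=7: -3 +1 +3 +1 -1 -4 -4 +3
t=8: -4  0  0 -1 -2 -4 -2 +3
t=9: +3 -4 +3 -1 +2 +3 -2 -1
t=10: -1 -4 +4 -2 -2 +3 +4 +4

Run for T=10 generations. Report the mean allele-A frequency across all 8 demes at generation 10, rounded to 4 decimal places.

t=0: k=[0 0 0 56 0 0 0 0]
t=1: x=[0.0000 0.0000 6.1600 43.6800 6.1600 0.0000 0.0000 0.0000] k=[0 0 3 48 4 0 0 0]
t=2: x=[0.0000 0.3300 7.6200 38.2100 8.4000 0.4400 0.0000 0.0000] k=[0 1 5 40 11 3 0 0]
t=3: x=[0.1100 1.3300 8.4100 32.9600 13.3100 3.5500 0.3300 0.0000] k=[0 0 5 30 16 0 0 0]
t=4: x=[0.0000 0.5500 7.2000 25.7100 15.7800 1.7600 0.0000 0.0000] k=[0 4 11 22 12 6 0 0]
t=5: x=[0.4400 4.3300 11.4400 19.6900 12.4400 6.0000 0.6600 0.0000] k=[0 3 8 24 14 3 4 0]
t=6: x=[0.3300 3.2200 9.2100 21.1400 13.8900 4.3200 3.4500 0.4400] k=[0 1 10 25 10 1 0 0]
t=7: x=[0.1100 1.8800 10.6600 21.7000 10.6600 1.8800 0.1100 0.0000] k=[0 3 14 23 10 0 0 0]
t=8: x=[0.3300 3.8800 13.7800 20.5800 10.3300 1.1000 0.0000 0.0000] k=[0 4 14 20 8 0 0 0]
t=9: x=[0.4400 4.6600 13.5600 18.0200 8.4400 0.8800 0.0000 0.0000] k=[3 1 17 17 10 4 0 0]
t=10: x=[2.7800 2.9800 15.2400 16.2300 10.1100 4.2200 0.4400 0.0000] k=[2 0 19 14 8 7 4 0]

0.1205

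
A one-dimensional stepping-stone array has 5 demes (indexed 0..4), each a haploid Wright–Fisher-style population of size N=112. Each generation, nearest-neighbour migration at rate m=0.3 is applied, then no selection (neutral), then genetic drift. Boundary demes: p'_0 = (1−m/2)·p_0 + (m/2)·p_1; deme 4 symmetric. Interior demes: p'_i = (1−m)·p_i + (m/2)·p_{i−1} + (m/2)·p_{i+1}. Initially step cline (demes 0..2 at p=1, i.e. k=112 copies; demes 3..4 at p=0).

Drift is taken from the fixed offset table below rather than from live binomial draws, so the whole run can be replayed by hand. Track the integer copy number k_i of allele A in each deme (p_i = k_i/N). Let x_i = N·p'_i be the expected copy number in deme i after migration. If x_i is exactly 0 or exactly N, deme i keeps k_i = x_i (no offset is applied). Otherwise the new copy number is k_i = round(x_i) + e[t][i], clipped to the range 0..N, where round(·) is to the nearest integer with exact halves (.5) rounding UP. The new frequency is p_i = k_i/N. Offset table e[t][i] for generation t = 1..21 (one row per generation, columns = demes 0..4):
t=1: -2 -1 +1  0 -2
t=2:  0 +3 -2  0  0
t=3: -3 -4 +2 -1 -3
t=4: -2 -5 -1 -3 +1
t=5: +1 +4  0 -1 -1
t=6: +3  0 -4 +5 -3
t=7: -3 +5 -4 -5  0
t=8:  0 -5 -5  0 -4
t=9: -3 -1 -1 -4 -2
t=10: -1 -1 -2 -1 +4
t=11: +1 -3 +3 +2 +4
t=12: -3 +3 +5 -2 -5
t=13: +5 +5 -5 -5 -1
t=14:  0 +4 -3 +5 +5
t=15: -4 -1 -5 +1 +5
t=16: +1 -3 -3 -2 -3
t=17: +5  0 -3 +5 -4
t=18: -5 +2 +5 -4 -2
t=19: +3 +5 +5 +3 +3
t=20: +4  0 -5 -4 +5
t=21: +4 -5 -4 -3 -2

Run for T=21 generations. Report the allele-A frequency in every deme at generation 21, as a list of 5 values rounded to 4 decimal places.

t=0: k=[112 112 112 0 0]
t=1: x=[112.0000 112.0000 95.2000 16.8000 0.0000] k=[112 112 96 17 0]
t=2: x=[112.0000 109.6000 86.5500 26.3000 2.5500] k=[112 112 85 26 3]
t=3: x=[112.0000 107.9500 80.2000 31.4000 6.4500] k=[112 104 82 30 3]
t=4: x=[110.8000 101.9000 77.5000 33.7500 7.0500] k=[109 97 77 31 8]
t=5: x=[107.2000 95.8000 73.1000 34.4500 11.4500] k=[108 100 73 33 10]
t=6: x=[106.8000 97.1500 71.0500 35.5500 13.4500] k=[110 97 67 41 10]
t=7: x=[108.0500 94.4500 67.6000 40.2500 14.6500] k=[105 99 64 35 15]
t=8: x=[104.1000 94.6500 64.9000 36.3500 18.0000] k=[104 90 60 36 14]
t=9: x=[101.9000 87.6000 60.9000 36.3000 17.3000] k=[99 87 60 32 15]
t=10: x=[97.2000 84.7500 59.8500 33.6500 17.5500] k=[96 84 58 33 22]
t=11: x=[94.2000 81.9000 58.1500 35.1000 23.6500] k=[95 79 61 37 28]
t=12: x=[92.6000 78.7000 60.1000 39.2500 29.3500] k=[90 82 65 37 24]
t=13: x=[88.8000 80.6500 63.3500 39.2500 25.9500] k=[94 86 58 34 25]
t=14: x=[92.8000 83.0000 58.6000 36.2500 26.3500] k=[93 87 56 41 31]
t=15: x=[92.1000 83.2500 58.4000 41.7500 32.5000] k=[88 82 53 43 38]
t=16: x=[87.1000 78.5500 55.8500 43.7500 38.7500] k=[88 76 53 42 36]
t=17: x=[86.2000 74.3500 54.8000 42.7500 36.9000] k=[91 74 52 48 33]
t=18: x=[88.4500 73.2500 54.7000 46.3500 35.2500] k=[83 75 60 42 33]
t=19: x=[81.8000 73.9500 59.5500 43.3500 34.3500] k=[85 79 65 46 37]
t=20: x=[84.1000 77.8000 64.2500 47.5000 38.3500] k=[88 78 59 44 43]
t=21: x=[86.5000 76.6500 59.6000 46.1000 43.1500] k=[91 72 56 43 41]

[0.8125, 0.6429, 0.5000, 0.3839, 0.3661]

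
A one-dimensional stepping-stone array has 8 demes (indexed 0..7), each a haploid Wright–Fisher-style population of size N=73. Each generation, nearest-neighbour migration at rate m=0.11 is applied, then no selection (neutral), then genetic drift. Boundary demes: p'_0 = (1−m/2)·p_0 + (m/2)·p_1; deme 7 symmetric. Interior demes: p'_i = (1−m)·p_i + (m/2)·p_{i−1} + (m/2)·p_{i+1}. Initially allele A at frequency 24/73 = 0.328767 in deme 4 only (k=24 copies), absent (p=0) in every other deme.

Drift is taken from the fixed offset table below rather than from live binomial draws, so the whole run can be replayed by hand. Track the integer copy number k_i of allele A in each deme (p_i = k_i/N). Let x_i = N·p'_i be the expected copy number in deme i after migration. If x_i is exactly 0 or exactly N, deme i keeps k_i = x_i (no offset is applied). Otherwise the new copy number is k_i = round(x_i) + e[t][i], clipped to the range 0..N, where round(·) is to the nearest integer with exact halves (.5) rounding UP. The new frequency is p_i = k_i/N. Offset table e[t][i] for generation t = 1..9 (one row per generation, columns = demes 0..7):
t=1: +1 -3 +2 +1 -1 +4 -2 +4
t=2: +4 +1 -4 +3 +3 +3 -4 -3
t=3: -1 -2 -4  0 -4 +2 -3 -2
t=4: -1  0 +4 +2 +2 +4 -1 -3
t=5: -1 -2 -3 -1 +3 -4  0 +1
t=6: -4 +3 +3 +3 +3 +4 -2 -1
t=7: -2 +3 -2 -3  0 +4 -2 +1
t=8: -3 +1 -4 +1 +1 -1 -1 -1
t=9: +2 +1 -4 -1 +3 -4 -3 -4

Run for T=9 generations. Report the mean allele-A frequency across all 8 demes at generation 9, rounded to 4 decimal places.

0.0822

t=0: k=[0 0 0 0 24 0 0 0]
t=1: x=[0.0000 0.0000 0.0000 1.3200 21.3600 1.3200 0.0000 0.0000] k=[0 0 0 2 20 5 0 0]
t=2: x=[0.0000 0.0000 0.1100 2.8800 18.1850 5.5500 0.2750 0.0000] k=[0 0 0 6 21 9 0 0]
t=3: x=[0.0000 0.0000 0.3300 6.4950 19.5150 9.1650 0.4950 0.0000] k=[0 0 0 6 16 11 0 0]
t=4: x=[0.0000 0.0000 0.3300 6.2200 15.1750 10.6700 0.6050 0.0000] k=[0 0 4 8 17 15 0 0]
t=5: x=[0.0000 0.2200 4.0000 8.2750 16.3950 14.2850 0.8250 0.0000] k=[0 0 1 7 19 10 1 0]
t=6: x=[0.0000 0.0550 1.2750 7.3300 17.8450 10.0000 1.4400 0.0550] k=[0 3 4 10 21 14 0 0]
t=7: x=[0.1650 2.8900 4.2750 10.2750 20.0100 13.6150 0.7700 0.0000] k=[0 6 2 7 20 18 0 0]
t=8: x=[0.3300 5.4500 2.4950 7.4400 19.1750 17.1200 0.9900 0.0000] k=[0 6 0 8 20 16 0 0]
t=9: x=[0.3300 5.3400 0.7700 8.2200 19.1200 15.3400 0.8800 0.0000] k=[2 6 0 7 22 11 0 0]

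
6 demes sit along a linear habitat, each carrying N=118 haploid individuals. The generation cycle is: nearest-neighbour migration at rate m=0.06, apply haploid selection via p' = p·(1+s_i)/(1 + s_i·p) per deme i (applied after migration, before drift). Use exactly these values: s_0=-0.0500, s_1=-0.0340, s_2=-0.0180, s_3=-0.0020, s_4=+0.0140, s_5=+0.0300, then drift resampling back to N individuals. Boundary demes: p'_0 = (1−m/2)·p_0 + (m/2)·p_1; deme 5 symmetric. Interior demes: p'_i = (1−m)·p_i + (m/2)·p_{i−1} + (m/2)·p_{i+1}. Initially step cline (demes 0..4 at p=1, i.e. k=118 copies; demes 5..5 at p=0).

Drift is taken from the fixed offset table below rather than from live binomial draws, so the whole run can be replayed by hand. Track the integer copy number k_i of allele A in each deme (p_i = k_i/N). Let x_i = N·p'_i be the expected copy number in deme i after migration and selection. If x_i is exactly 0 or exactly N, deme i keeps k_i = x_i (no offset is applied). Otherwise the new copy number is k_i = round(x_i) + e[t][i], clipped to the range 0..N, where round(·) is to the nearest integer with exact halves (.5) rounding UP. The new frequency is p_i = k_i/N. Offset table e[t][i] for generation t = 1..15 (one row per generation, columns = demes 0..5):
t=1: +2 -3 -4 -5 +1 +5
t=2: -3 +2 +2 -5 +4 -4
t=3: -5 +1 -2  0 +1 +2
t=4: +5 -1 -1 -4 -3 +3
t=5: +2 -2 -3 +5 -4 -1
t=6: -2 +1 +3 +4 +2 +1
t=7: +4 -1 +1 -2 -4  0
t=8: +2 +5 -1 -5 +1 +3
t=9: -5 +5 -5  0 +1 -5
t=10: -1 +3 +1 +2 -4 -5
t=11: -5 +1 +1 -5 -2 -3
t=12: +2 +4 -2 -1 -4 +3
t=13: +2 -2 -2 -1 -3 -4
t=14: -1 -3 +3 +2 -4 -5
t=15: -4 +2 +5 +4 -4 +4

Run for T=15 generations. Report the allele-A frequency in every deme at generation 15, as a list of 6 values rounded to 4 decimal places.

t=0: k=[118 118 118 118 118 0]
t=1: x=[118.0000 118.0000 118.0000 118.0000 114.5074 3.6429] k=[118 118 118 118 116 9]
t=2: x=[118.0000 118.0000 118.0000 117.9399 112.9180 12.5374] k=[118 118 118 113 117 9]
t=3: x=[118.0000 118.0000 117.8473 113.2609 113.6980 12.5681] k=[118 118 116 113 115 15]
t=4: x=[118.0000 117.9379 115.9334 113.1407 112.0194 18.4555] k=[118 117 115 109 109 21]
t=5: x=[117.9684 116.9341 114.8243 109.1636 106.5051 24.2037] k=[118 115 112 114 103 23]
t=6: x=[117.9053 114.8972 112.0482 113.6015 101.1320 25.9941] k=[116 116 115 118 103 27]
t=7: x=[115.8966 115.8998 115.0685 117.4589 101.3696 29.9356] k=[118 115 116 115 97 30]
t=8: x=[117.9053 115.0212 115.9029 114.4832 95.7818 32.7041] k=[118 118 115 109 97 36]
t=9: x=[118.0000 117.9068 114.8549 108.8030 95.7818 38.5937] k=[118 118 110 109 97 34]
t=10: x=[118.0000 117.7516 110.0768 108.6528 95.7223 36.6324] k=[118 118 111 111 92 32]
t=11: x=[118.0000 117.7826 111.0928 110.4158 91.0601 34.5174] k=[118 118 112 105 89 32]
t=12: x=[118.0000 117.8137 111.8652 104.7064 88.0816 34.4263] k=[118 118 110 104 84 37]
t=13: x=[118.0000 117.7516 109.9244 103.5546 83.5302 39.1797] k=[118 116 108 103 81 35]
t=14: x=[117.9368 115.7447 107.9239 102.4630 80.6359 37.1280] k=[117 113 111 104 77 32]
t=15: x=[116.8216 112.8937 110.7270 103.3744 76.8334 34.0617] k=[113 115 116 107 73 38]

[0.9576, 0.9746, 0.9831, 0.9068, 0.6186, 0.3220]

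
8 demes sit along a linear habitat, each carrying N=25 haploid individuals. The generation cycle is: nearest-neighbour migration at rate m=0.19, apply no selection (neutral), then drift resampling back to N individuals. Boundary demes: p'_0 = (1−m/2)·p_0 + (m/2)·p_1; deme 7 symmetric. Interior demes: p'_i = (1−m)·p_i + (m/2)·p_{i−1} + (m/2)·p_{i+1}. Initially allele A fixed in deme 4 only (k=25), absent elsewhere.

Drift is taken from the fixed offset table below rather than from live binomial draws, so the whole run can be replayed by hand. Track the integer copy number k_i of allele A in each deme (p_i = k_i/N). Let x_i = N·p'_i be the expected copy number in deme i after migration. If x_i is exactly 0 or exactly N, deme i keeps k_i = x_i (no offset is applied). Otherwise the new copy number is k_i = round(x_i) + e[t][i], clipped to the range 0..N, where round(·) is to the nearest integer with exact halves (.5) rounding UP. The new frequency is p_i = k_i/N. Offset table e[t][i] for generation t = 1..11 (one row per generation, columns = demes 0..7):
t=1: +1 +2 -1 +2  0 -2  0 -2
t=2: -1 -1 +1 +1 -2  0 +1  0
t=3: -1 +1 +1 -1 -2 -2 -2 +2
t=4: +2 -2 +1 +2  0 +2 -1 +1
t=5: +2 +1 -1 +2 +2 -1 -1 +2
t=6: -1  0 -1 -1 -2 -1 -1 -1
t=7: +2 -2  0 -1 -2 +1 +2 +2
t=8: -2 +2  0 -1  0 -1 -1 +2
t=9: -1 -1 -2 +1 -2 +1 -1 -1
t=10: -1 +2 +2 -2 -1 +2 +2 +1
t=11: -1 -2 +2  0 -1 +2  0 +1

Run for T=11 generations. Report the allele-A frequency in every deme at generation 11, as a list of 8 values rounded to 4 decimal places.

t=0: k=[0 0 0 0 25 0 0 0]
t=1: x=[0.0000 0.0000 0.0000 2.3750 20.2500 2.3750 0.0000 0.0000] k=[0 0 0 4 20 0 0 0]
t=2: x=[0.0000 0.0000 0.3800 5.1400 16.5800 1.9000 0.0000 0.0000] k=[0 0 1 6 15 2 0 0]
t=3: x=[0.0000 0.0950 1.3800 6.3800 12.9100 3.0450 0.1900 0.0000] k=[0 1 2 5 11 1 0 0]
t=4: x=[0.0950 1.0000 2.1900 5.2850 9.4800 1.8550 0.0950 0.0000] k=[2 0 3 7 9 4 0 0]
t=5: x=[1.8100 0.4750 3.0950 6.8100 8.3350 4.0950 0.3800 0.0000] k=[4 1 2 9 10 3 0 0]
t=6: x=[3.7150 1.3800 2.5700 8.4300 9.2400 3.3800 0.2850 0.0000] k=[3 1 2 7 7 2 0 0]
t=7: x=[2.8100 1.2850 2.3800 6.5250 6.5250 2.2850 0.1900 0.0000] k=[5 0 2 6 5 3 2 0]
t=8: x=[4.5250 0.6650 2.1900 5.5250 4.9050 3.0950 1.9050 0.1900] k=[3 3 2 5 5 2 1 2]
t=9: x=[3.0000 2.9050 2.3800 4.7150 4.7150 2.1900 1.1900 1.9050] k=[2 2 0 6 3 3 0 1]
t=10: x=[2.0000 1.8100 0.7600 5.1450 3.2850 2.7150 0.3800 0.9050] k=[1 4 3 3 2 5 2 2]
t=11: x=[1.2850 3.6200 3.0950 2.9050 2.3800 4.4300 2.2850 2.0000] k=[0 2 5 3 1 6 2 3]

[0.0000, 0.0800, 0.2000, 0.1200, 0.0400, 0.2400, 0.0800, 0.1200]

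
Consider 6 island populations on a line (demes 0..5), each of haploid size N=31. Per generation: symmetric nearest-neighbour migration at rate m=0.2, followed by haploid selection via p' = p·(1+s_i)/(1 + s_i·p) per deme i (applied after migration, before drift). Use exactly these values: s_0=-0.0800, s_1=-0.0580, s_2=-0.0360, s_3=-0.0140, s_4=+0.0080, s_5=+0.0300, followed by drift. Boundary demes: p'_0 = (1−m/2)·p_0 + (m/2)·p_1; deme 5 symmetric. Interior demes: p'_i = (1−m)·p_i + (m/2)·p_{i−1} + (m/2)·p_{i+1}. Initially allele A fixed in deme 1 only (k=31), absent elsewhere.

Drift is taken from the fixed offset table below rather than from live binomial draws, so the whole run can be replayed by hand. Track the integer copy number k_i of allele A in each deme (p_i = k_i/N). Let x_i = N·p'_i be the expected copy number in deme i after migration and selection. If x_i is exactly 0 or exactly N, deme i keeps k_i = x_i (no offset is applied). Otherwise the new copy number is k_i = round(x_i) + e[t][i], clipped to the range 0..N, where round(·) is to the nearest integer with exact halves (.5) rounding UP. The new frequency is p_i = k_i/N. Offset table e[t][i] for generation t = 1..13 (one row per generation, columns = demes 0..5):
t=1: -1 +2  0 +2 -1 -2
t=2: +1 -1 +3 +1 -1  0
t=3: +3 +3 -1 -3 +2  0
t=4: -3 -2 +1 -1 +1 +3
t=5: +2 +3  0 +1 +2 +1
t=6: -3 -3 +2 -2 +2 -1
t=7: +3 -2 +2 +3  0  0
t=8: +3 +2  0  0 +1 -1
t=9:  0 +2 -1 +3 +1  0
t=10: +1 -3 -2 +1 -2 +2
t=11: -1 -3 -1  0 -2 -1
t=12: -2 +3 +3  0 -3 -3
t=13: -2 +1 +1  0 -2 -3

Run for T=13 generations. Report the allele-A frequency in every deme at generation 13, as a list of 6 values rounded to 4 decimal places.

[0.1290, 0.2581, 0.2903, 0.2258, 0.0323, 0.0000]

t=0: k=[0 31 0 0 0 0]
t=1: x=[2.8750 24.4983 2.9992 0.0000 0.0000 0.0000] k=[2 26 3 0 0 0]
t=2: x=[4.0945 20.8974 4.8482 0.2958 0.0000 0.0000] k=[5 20 8 1 0 0]
t=3: x=[6.0820 16.8417 8.2757 1.5787 0.1008 0.0000] k=[9 20 7 0 2 0]
t=4: x=[9.5407 17.1437 7.3916 0.8878 1.6121 0.2060] k=[7 15 8 0 3 3]
t=5: x=[7.3234 13.0465 7.6861 1.0851 2.7197 3.0811] k=[9 16 8 2 5 4]
t=6: x=[9.1531 14.0399 7.9808 2.8631 4.6313 4.2063] k=[6 11 10 1 7 3]
t=7: x=[6.0820 9.9912 8.9646 2.4678 6.0386 3.4905] k=[9 8 11 5 6 3]
t=8: x=[8.3805 8.0391 9.8520 5.6347 5.6367 3.3882] k=[11 10 10 6 7 2]
t=9: x=[10.3182 9.6975 9.3587 6.4279 6.4406 2.5688] k=[10 12 8 9 7 3]
t=10: x=[9.6377 10.9728 8.2757 8.6120 6.8424 3.4905] k=[11 8 6 10 5 5]
t=11: x=[10.1235 7.7476 6.4115 9.0096 5.5361 5.1252] k=[9 5 5 9 4 4]
t=12: x=[8.0916 5.1387 5.2385 8.0159 4.5307 4.1041] k=[6 8 8 8 2 1]
t=13: x=[5.7967 7.4564 7.7843 7.3209 2.5184 1.1318] k=[4 8 9 7 1 0]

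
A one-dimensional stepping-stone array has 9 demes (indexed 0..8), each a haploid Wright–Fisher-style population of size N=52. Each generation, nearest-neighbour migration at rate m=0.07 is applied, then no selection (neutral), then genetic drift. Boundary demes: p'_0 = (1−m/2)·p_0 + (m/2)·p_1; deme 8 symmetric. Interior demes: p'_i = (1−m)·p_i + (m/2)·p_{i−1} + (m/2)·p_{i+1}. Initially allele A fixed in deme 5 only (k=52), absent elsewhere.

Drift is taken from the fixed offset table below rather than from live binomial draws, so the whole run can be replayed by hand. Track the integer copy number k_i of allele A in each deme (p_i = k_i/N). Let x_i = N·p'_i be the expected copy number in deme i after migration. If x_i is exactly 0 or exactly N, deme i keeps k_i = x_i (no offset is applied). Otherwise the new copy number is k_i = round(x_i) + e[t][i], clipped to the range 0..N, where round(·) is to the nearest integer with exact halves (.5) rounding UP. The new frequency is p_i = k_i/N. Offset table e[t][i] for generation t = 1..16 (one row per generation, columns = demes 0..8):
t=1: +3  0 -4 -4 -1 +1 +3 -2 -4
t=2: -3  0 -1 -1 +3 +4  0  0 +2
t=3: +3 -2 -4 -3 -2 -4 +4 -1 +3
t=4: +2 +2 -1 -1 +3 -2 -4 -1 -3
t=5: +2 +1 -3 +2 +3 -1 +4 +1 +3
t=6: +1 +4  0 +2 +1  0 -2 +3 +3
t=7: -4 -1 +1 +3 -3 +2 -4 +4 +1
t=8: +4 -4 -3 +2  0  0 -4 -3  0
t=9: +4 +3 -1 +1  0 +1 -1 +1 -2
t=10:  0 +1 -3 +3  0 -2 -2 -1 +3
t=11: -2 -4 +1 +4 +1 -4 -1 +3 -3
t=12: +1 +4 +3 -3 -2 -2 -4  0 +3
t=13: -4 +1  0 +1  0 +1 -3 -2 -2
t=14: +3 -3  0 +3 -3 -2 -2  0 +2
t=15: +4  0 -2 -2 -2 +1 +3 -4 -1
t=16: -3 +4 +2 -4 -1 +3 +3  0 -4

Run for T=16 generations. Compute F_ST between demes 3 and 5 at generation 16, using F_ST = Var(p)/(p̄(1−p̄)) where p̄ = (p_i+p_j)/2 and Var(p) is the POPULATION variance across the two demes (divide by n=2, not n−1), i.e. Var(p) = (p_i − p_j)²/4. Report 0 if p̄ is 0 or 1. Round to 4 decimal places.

t=0: k=[0 0 0 0 0 52 0 0 0]
t=1: x=[0.0000 0.0000 0.0000 0.0000 1.8200 48.3600 1.8200 0.0000 0.0000] k=[0 0 0 0 1 49 5 0 0]
t=2: x=[0.0000 0.0000 0.0000 0.0350 2.6450 45.7800 6.3650 0.1750 0.0000] k=[0 0 0 0 6 50 6 0 0]
t=3: x=[0.0000 0.0000 0.0000 0.2100 7.3300 46.9200 7.3300 0.2100 0.0000] k=[0 0 0 0 5 43 11 0 0]
t=4: x=[0.0000 0.0000 0.0000 0.1750 6.1550 40.5500 11.7350 0.3850 0.0000] k=[0 0 0 0 9 39 8 0 0]
t=5: x=[0.0000 0.0000 0.0000 0.3150 9.7350 36.8650 8.8050 0.2800 0.0000] k=[0 0 0 2 13 36 13 1 0]
t=6: x=[0.0000 0.0000 0.0700 2.3150 13.4200 34.3900 13.3850 1.3850 0.0350] k=[0 0 0 4 14 34 11 4 3]
t=7: x=[0.0000 0.0000 0.1400 4.2100 14.3500 32.4950 11.5600 4.2100 3.0350] k=[0 0 1 7 11 34 8 8 4]
t=8: x=[0.0000 0.0350 1.1750 6.9300 11.6650 32.2850 8.9100 7.8600 4.1400] k=[0 0 0 9 12 32 5 5 4]
t=9: x=[0.0000 0.0000 0.3150 8.7900 12.5950 30.3550 5.9450 4.9650 4.0350] k=[0 0 0 10 13 31 5 6 2]
t=10: x=[0.0000 0.0000 0.3500 9.7550 13.5250 29.4600 5.9450 5.8250 2.1400] k=[0 0 0 13 14 27 4 5 5]
t=11: x=[0.0000 0.0000 0.4550 12.5800 14.4200 25.7400 4.8400 4.9650 5.0000] k=[0 0 1 17 15 22 4 8 2]
t=12: x=[0.0000 0.0350 1.5250 16.3700 15.3150 21.1250 4.7700 7.6500 2.2100] k=[0 4 5 13 13 19 1 8 5]
t=13: x=[0.1400 3.8950 5.2450 12.7200 13.2100 18.1600 1.8750 7.6500 5.1050] k=[0 5 5 14 13 19 0 6 3]
t=14: x=[0.1750 4.8250 5.3150 13.6500 13.2450 18.1250 0.8750 5.6850 3.1050] k=[3 2 5 17 10 16 0 6 5]
t=15: x=[2.9650 2.1400 5.3150 16.3350 10.4550 15.2300 0.7700 5.7550 5.0350] k=[7 2 3 14 8 16 4 2 4]
t=16: x=[6.8250 2.2100 3.3500 13.4050 8.4900 15.3000 4.3500 2.1400 3.9300] k=[4 6 5 9 7 18 7 2 0]

0.0390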